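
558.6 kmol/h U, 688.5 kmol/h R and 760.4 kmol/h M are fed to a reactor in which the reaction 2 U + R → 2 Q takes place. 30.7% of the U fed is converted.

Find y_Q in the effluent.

0.0892

U reacted = 0.307 × 558.6 = 171.5 kmol/h; ν_U = −2, so ξ = 171.5/2 = 85.75 kmol/h.
Outlet amounts (n = n₀ + ν ξ):
  U: 558.6 − 2(85.75) = 387.1
  R: 688.5 − 1(85.75) = 602.8
  Q: 0 + 2(85.75) = 171.5
  M: 760.4 (inert)
Total out = 1922 kmol/h; y_Q = 171.5 / 1922 = 0.08924.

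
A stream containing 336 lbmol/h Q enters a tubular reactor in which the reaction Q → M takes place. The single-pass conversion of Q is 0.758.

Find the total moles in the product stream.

336 lbmol/h

Q reacted = 0.758 × 336 = 254.7 lbmol/h; ν_Q = −1, so ξ = 254.7/1 = 254.7 lbmol/h.
Outlet amounts (n = n₀ + ν ξ):
  Q: 336 − 1(254.7) = 81.31
  M: 0 + 1(254.7) = 254.7
Total out = 81.31 + 254.7 = 336 lbmol/h.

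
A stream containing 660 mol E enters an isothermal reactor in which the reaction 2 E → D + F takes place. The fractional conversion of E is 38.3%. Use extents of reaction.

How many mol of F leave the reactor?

126 mol

E reacted = 0.383 × 660 = 252.8 mol; ν_E = −2, so ξ = 252.8/2 = 126.4 mol.
Outlet amounts (n = n₀ + ν ξ):
  E: 660 − 2(126.4) = 407.2
  D: 0 + 1(126.4) = 126.4
  F: 0 + 1(126.4) = 126.4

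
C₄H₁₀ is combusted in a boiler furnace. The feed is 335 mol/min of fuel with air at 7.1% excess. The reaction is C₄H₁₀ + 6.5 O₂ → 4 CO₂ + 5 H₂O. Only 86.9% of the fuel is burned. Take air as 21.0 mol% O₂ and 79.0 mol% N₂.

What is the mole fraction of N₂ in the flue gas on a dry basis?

0.842

Stoichiometric O₂ = 6.5 × 335 = 2178 mol/min; O₂ fed = 2178 × 1.071 = 2332 mol/min.
N₂ fed = 2332 × 79/21 = 8773 mol/min.
Fuel reacted = 0.869 × 335 → ξ = 291.1 mol/min.
Outlet (n = n₀ + ν ξ):
  C₄H₁₀: 335 − 1(291.1) = 43.88
  O₂: 2332 − 6.5(291.1) = 439.9
  N₂: 8773 (inert)
  CO₂: 0 + 4(291.1) = 1164
  H₂O: 0 + 5(291.1) = 1456
Dry total = 10420 mol/min; y_N₂ (dry) = 8773 / 10420 = 0.8418.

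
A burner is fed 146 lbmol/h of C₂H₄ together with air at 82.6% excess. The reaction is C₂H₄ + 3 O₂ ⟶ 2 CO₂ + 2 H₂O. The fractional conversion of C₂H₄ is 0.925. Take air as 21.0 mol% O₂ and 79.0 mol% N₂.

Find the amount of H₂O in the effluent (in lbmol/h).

270 lbmol/h

Stoichiometric O₂ = 3 × 146 = 438 lbmol/h; O₂ fed = 438 × 1.826 = 799.8 lbmol/h.
N₂ fed = 799.8 × 79/21 = 3009 lbmol/h.
Fuel reacted = 0.925 × 146 → ξ = 135.1 lbmol/h.
Outlet (n = n₀ + ν ξ):
  C₂H₄: 146 − 1(135.1) = 10.95
  O₂: 799.8 − 3(135.1) = 394.6
  N₂: 3009 (inert)
  CO₂: 0 + 2(135.1) = 270.1
  H₂O: 0 + 2(135.1) = 270.1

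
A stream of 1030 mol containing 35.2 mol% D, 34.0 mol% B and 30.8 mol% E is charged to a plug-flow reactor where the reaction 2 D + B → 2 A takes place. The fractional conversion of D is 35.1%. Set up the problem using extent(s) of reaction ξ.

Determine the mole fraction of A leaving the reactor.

0.132

D reacted = 0.351 × 362.6 = 127.3 mol; ν_D = −2, so ξ = 127.3/2 = 63.63 mol.
Outlet amounts (n = n₀ + ν ξ):
  D: 362.6 − 2(63.63) = 235.3
  B: 350.2 − 1(63.63) = 286.6
  A: 0 + 2(63.63) = 127.3
  E: 317.2 (inert)
Total out = 966.4 mol; y_A = 127.3 / 966.4 = 0.1317.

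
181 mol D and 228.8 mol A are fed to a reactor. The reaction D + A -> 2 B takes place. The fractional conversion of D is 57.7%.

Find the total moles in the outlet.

D reacted = 0.577 × 181 = 104.4 mol; ν_D = −1, so ξ = 104.4/1 = 104.4 mol.
Outlet amounts (n = n₀ + ν ξ):
  D: 181 − 1(104.4) = 76.56
  A: 228.8 − 1(104.4) = 124.4
  B: 0 + 2(104.4) = 208.9
Total out = 76.56 + 124.4 + 208.9 = 409.8 mol.

410 mol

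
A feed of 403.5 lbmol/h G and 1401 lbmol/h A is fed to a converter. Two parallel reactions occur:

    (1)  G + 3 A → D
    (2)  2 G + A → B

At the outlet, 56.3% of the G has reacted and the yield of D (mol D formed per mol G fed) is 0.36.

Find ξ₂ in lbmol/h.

Yield of D: 1ξ₁ / 403.5 = 0.36 → ξ₁ = 145.3 lbmol/h.
Conversion of G: 1ξ₁ + 2ξ₂ = 0.563 × 403.5 = 227.2 → ξ₂ = 40.96 lbmol/h.
Outlet amounts (n = n₀ + Σ ν·ξ):
  G: 403.5 − 1(145.3) − 2(40.96) = 176.3
  A: 1401 − 3(145.3) − 1(40.96) = 924.3
  D: 0 + 1(145.3) = 145.3
  B: 0 + 1(40.96) = 40.96

ξ₂ = 41 lbmol/h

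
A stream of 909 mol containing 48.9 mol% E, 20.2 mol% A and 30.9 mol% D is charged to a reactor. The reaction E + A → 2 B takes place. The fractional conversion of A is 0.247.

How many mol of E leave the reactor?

A reacted = 0.247 × 183.6 = 45.35 mol; ν_A = −1, so ξ = 45.35/1 = 45.35 mol.
Outlet amounts (n = n₀ + ν ξ):
  E: 444.5 − 1(45.35) = 399.1
  A: 183.6 − 1(45.35) = 138.3
  B: 0 + 2(45.35) = 90.71
  D: 280.9 (inert)

399 mol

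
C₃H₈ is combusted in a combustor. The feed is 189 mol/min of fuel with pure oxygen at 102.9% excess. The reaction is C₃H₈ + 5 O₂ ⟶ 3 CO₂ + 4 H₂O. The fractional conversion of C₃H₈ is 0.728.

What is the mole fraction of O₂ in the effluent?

0.548

Stoichiometric O₂ = 5 × 189 = 945 mol/min; O₂ fed = 945 × 2.029 = 1917 mol/min.
Fuel reacted = 0.728 × 189 → ξ = 137.6 mol/min.
Outlet (n = n₀ + ν ξ):
  C₃H₈: 189 − 1(137.6) = 51.41
  O₂: 1917 − 5(137.6) = 1229
  CO₂: 0 + 3(137.6) = 412.8
  H₂O: 0 + 4(137.6) = 550.4
Total out = 2244 mol/min; y_O₂ = 1229 / 2244 = 0.5479.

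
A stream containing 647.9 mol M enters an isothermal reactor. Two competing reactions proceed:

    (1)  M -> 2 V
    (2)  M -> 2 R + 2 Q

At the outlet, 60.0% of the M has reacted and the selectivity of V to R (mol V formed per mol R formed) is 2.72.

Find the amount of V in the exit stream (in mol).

568 mol

Conversion of M: M consumed = 0.6 × 647.9 = 388.7 mol = 1ξ₁ + 1ξ₂.
Selectivity: 2ξ₁ / (2ξ₂) = 2.72 → ξ₁ = 2.72 ξ₂.
Substitute: (1·2.72 + 1) ξ₂ = 388.7 → ξ₂ = 104.5 mol, ξ₁ = 284.2 mol.
Outlet amounts (n = n₀ + Σ ν·ξ):
  M: 647.9 − 1(284.2) − 1(104.5) = 259.2
  V: 0 + 2(284.2) = 568.5
  R: 0 + 2(104.5) = 209
  Q: 0 + 2(104.5) = 209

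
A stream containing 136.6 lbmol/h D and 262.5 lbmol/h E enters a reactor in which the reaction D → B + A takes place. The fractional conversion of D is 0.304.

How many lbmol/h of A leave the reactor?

41.5 lbmol/h

D reacted = 0.304 × 136.6 = 41.53 lbmol/h; ν_D = −1, so ξ = 41.53/1 = 41.53 lbmol/h.
Outlet amounts (n = n₀ + ν ξ):
  D: 136.6 − 1(41.53) = 95.07
  B: 0 + 1(41.53) = 41.53
  A: 0 + 1(41.53) = 41.53
  E: 262.5 (inert)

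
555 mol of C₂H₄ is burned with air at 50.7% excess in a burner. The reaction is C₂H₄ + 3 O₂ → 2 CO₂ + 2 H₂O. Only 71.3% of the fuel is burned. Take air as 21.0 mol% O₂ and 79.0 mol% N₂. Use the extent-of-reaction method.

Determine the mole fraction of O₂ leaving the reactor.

Stoichiometric O₂ = 3 × 555 = 1665 mol; O₂ fed = 1665 × 1.507 = 2509 mol.
N₂ fed = 2509 × 79/21 = 9439 mol.
Fuel reacted = 0.713 × 555 → ξ = 395.7 mol.
Outlet (n = n₀ + ν ξ):
  C₂H₄: 555 − 1(395.7) = 159.3
  O₂: 2509 − 3(395.7) = 1322
  N₂: 9439 (inert)
  CO₂: 0 + 2(395.7) = 791.4
  H₂O: 0 + 2(395.7) = 791.4
Total out = 12500 mol; y_O₂ = 1322 / 12500 = 0.1057.

0.106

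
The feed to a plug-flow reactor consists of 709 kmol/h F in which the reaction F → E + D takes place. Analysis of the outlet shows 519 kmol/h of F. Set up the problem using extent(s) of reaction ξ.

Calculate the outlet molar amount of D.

190 kmol/h

For F: n = n₀ − 1ξ → 519 = 709 − 1ξ, giving ξ = 190 kmol/h.
Outlet amounts (n = n₀ + ν ξ):
  F: 709 − 1(190) = 519
  E: 0 + 1(190) = 190
  D: 0 + 1(190) = 190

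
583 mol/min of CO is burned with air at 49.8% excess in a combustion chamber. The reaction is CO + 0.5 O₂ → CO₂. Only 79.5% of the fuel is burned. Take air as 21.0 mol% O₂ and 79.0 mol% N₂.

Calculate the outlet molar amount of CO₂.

Stoichiometric O₂ = 0.5 × 583 = 291.5 mol/min; O₂ fed = 291.5 × 1.498 = 436.7 mol/min.
N₂ fed = 436.7 × 79/21 = 1643 mol/min.
Fuel reacted = 0.795 × 583 → ξ = 463.5 mol/min.
Outlet (n = n₀ + ν ξ):
  CO: 583 − 1(463.5) = 119.5
  O₂: 436.7 − 0.5(463.5) = 204.9
  N₂: 1643 (inert)
  CO₂: 0 + 1(463.5) = 463.5

463 mol/min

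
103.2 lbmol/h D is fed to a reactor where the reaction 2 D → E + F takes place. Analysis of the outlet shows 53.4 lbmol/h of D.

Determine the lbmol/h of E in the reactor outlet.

For D: n = n₀ − 2ξ → 53.4 = 103.2 − 2ξ, giving ξ = 24.9 lbmol/h.
Outlet amounts (n = n₀ + ν ξ):
  D: 103.2 − 2(24.9) = 53.4
  E: 0 + 1(24.9) = 24.9
  F: 0 + 1(24.9) = 24.9

24.9 lbmol/h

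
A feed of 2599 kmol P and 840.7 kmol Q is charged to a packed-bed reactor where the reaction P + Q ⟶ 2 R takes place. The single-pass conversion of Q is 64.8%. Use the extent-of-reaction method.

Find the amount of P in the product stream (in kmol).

2050 kmol

Q reacted = 0.648 × 840.7 = 544.8 kmol; ν_Q = −1, so ξ = 544.8/1 = 544.8 kmol.
Outlet amounts (n = n₀ + ν ξ):
  P: 2599 − 1(544.8) = 2054
  Q: 840.7 − 1(544.8) = 295.9
  R: 0 + 2(544.8) = 1090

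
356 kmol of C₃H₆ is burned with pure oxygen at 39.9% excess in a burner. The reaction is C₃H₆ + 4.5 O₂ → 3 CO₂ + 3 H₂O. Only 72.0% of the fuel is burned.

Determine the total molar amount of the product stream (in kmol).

2730 kmol

Stoichiometric O₂ = 4.5 × 356 = 1602 kmol; O₂ fed = 1602 × 1.399 = 2241 kmol.
Fuel reacted = 0.72 × 356 → ξ = 256.3 kmol.
Outlet (n = n₀ + ν ξ):
  C₃H₆: 356 − 1(256.3) = 99.68
  O₂: 2241 − 4.5(256.3) = 1088
  CO₂: 0 + 3(256.3) = 769
  H₂O: 0 + 3(256.3) = 769
Total out = 99.68 + 1088 + 769 + 769 = 2725 kmol.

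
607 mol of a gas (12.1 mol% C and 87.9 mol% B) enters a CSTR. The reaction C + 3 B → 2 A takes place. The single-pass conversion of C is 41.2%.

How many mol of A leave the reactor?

60.5 mol

C reacted = 0.412 × 73.45 = 30.26 mol; ν_C = −1, so ξ = 30.26/1 = 30.26 mol.
Outlet amounts (n = n₀ + ν ξ):
  C: 73.45 − 1(30.26) = 43.19
  B: 533.6 − 3(30.26) = 442.8
  A: 0 + 2(30.26) = 60.52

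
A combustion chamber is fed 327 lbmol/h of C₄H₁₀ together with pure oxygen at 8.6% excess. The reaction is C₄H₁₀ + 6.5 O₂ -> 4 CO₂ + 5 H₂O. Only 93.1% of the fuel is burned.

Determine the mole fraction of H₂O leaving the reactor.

Stoichiometric O₂ = 6.5 × 327 = 2126 lbmol/h; O₂ fed = 2126 × 1.086 = 2308 lbmol/h.
Fuel reacted = 0.931 × 327 → ξ = 304.4 lbmol/h.
Outlet (n = n₀ + ν ξ):
  C₄H₁₀: 327 − 1(304.4) = 22.56
  O₂: 2308 − 6.5(304.4) = 329.5
  CO₂: 0 + 4(304.4) = 1218
  H₂O: 0 + 5(304.4) = 1522
Total out = 3092 lbmol/h; y_H₂O = 1522 / 3092 = 0.4923.

0.492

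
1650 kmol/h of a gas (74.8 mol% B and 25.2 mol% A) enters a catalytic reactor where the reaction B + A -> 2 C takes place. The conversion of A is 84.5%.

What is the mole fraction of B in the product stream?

0.535

A reacted = 0.845 × 415.8 = 351.4 kmol/h; ν_A = −1, so ξ = 351.4/1 = 351.4 kmol/h.
Outlet amounts (n = n₀ + ν ξ):
  B: 1234 − 1(351.4) = 882.8
  A: 415.8 − 1(351.4) = 64.45
  C: 0 + 2(351.4) = 702.7
Total out = 1650 kmol/h; y_B = 882.8 / 1650 = 0.5351.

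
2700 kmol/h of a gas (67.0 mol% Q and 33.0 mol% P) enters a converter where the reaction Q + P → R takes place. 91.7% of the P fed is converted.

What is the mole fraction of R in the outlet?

0.434

P reacted = 0.917 × 891 = 817 kmol/h; ν_P = −1, so ξ = 817/1 = 817 kmol/h.
Outlet amounts (n = n₀ + ν ξ):
  Q: 1809 − 1(817) = 992
  P: 891 − 1(817) = 73.95
  R: 0 + 1(817) = 817
Total out = 1883 kmol/h; y_R = 817 / 1883 = 0.4339.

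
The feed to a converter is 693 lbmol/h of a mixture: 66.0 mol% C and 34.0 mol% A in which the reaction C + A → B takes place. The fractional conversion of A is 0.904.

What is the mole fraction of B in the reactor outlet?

0.444

A reacted = 0.904 × 235.6 = 213 lbmol/h; ν_A = −1, so ξ = 213/1 = 213 lbmol/h.
Outlet amounts (n = n₀ + ν ξ):
  C: 457.4 − 1(213) = 244.4
  A: 235.6 − 1(213) = 22.62
  B: 0 + 1(213) = 213
Total out = 480 lbmol/h; y_B = 213 / 480 = 0.4438.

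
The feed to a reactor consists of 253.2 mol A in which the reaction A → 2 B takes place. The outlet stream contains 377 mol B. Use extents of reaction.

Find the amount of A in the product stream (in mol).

For B: n = n₀ + 2ξ → 377 = 0 + 2ξ, giving ξ = 188.5 mol.
Outlet amounts (n = n₀ + ν ξ):
  A: 253.2 − 1(188.5) = 64.7
  B: 0 + 2(188.5) = 377

64.7 mol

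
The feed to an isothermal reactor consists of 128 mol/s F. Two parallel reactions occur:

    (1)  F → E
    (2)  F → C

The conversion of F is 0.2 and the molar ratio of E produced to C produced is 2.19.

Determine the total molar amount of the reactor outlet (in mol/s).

Conversion of F: F consumed = 0.2 × 128 = 25.6 mol/s = 1ξ₁ + 1ξ₂.
Selectivity: 1ξ₁ / (1ξ₂) = 2.19 → ξ₁ = 2.19 ξ₂.
Substitute: (1·2.19 + 1) ξ₂ = 25.6 → ξ₂ = 8.025 mol/s, ξ₁ = 17.57 mol/s.
Outlet amounts (n = n₀ + Σ ν·ξ):
  F: 128 − 1(17.57) − 1(8.025) = 102.4
  E: 0 + 1(17.57) = 17.57
  C: 0 + 1(8.025) = 8.025
Total out = 102.4 + 17.57 + 8.025 = 128 mol/s.

128 mol/s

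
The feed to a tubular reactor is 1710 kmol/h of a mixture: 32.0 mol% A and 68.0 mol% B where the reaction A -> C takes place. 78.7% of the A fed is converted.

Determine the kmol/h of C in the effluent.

A reacted = 0.787 × 547.2 = 430.6 kmol/h; ν_A = −1, so ξ = 430.6/1 = 430.6 kmol/h.
Outlet amounts (n = n₀ + ν ξ):
  A: 547.2 − 1(430.6) = 116.6
  C: 0 + 1(430.6) = 430.6
  B: 1163 (inert)

431 kmol/h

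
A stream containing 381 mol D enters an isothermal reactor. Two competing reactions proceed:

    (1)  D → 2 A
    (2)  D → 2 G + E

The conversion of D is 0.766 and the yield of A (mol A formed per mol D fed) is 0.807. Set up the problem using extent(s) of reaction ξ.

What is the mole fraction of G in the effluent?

0.341

Yield of A: 2ξ₁ / 381 = 0.807 → ξ₁ = 153.7 mol.
Conversion of D: 1ξ₁ + 1ξ₂ = 0.766 × 381 = 291.8 → ξ₂ = 138.1 mol.
Outlet amounts (n = n₀ + Σ ν·ξ):
  D: 381 − 1(153.7) − 1(138.1) = 89.15
  A: 0 + 2(153.7) = 307.5
  G: 0 + 2(138.1) = 276.2
  E: 0 + 1(138.1) = 138.1
Total out = 811 mol; y_G = 276.2 / 811 = 0.3406.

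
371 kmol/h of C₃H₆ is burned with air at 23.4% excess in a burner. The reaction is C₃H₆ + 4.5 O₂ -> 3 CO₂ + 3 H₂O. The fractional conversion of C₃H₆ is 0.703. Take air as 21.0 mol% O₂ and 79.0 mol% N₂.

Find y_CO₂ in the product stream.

Stoichiometric O₂ = 4.5 × 371 = 1670 kmol/h; O₂ fed = 1670 × 1.234 = 2060 kmol/h.
N₂ fed = 2060 × 79/21 = 7750 kmol/h.
Fuel reacted = 0.703 × 371 → ξ = 260.8 kmol/h.
Outlet (n = n₀ + ν ξ):
  C₃H₆: 371 − 1(260.8) = 110.2
  O₂: 2060 − 4.5(260.8) = 886.5
  N₂: 7750 (inert)
  CO₂: 0 + 3(260.8) = 782.4
  H₂O: 0 + 3(260.8) = 782.4
Total out = 10310 kmol/h; y_CO₂ = 782.4 / 10310 = 0.07588.

0.0759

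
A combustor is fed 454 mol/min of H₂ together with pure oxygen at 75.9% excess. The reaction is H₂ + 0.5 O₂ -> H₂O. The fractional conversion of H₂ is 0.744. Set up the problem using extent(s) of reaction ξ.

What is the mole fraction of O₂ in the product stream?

0.337

Stoichiometric O₂ = 0.5 × 454 = 227 mol/min; O₂ fed = 227 × 1.759 = 399.3 mol/min.
Fuel reacted = 0.744 × 454 → ξ = 337.8 mol/min.
Outlet (n = n₀ + ν ξ):
  H₂: 454 − 1(337.8) = 116.2
  O₂: 399.3 − 0.5(337.8) = 230.4
  H₂O: 0 + 1(337.8) = 337.8
Total out = 684.4 mol/min; y_O₂ = 230.4 / 684.4 = 0.3367.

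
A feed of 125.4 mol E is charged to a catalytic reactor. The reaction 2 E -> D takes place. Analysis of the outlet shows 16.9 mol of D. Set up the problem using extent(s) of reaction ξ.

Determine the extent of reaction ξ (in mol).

ξ = 16.9 mol

For D: n = n₀ + 1ξ → 16.9 = 0 + 1ξ, giving ξ = 16.9 mol.
Outlet amounts (n = n₀ + ν ξ):
  E: 125.4 − 2(16.9) = 91.6
  D: 0 + 1(16.9) = 16.9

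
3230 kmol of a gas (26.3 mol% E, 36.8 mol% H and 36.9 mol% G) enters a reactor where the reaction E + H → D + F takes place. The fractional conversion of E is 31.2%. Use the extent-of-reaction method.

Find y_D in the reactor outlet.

0.0821

E reacted = 0.312 × 849.5 = 265 kmol; ν_E = −1, so ξ = 265/1 = 265 kmol.
Outlet amounts (n = n₀ + ν ξ):
  E: 849.5 − 1(265) = 584.4
  H: 1189 − 1(265) = 923.6
  D: 0 + 1(265) = 265
  F: 0 + 1(265) = 265
  G: 1192 (inert)
Total out = 3230 kmol; y_D = 265 / 3230 = 0.08206.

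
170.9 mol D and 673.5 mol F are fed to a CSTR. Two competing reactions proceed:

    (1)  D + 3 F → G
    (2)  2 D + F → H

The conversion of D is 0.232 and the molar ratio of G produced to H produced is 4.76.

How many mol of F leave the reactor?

584 mol

Conversion of D: D consumed = 0.232 × 170.9 = 39.65 mol = 1ξ₁ + 2ξ₂.
Selectivity: 1ξ₁ / (1ξ₂) = 4.76 → ξ₁ = 4.76 ξ₂.
Substitute: (1·4.76 + 2) ξ₂ = 39.65 → ξ₂ = 5.865 mol, ξ₁ = 27.92 mol.
Outlet amounts (n = n₀ + Σ ν·ξ):
  D: 170.9 − 1(27.92) − 2(5.865) = 131.3
  F: 673.5 − 3(27.92) − 1(5.865) = 583.9
  G: 0 + 1(27.92) = 27.92
  H: 0 + 1(5.865) = 5.865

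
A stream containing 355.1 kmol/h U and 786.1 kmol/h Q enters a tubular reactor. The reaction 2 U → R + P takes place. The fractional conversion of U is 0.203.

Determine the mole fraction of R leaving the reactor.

U reacted = 0.203 × 355.1 = 72.09 kmol/h; ν_U = −2, so ξ = 72.09/2 = 36.04 kmol/h.
Outlet amounts (n = n₀ + ν ξ):
  U: 355.1 − 2(36.04) = 283
  R: 0 + 1(36.04) = 36.04
  P: 0 + 1(36.04) = 36.04
  Q: 786.1 (inert)
Total out = 1141 kmol/h; y_R = 36.04 / 1141 = 0.03158.

0.0316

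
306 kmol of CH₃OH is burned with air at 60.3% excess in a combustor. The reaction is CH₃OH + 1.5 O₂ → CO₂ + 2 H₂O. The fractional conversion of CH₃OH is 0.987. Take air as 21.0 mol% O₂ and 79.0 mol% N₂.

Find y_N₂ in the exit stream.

Stoichiometric O₂ = 1.5 × 306 = 459 kmol; O₂ fed = 459 × 1.603 = 735.8 kmol.
N₂ fed = 735.8 × 79/21 = 2768 kmol.
Fuel reacted = 0.987 × 306 → ξ = 302 kmol.
Outlet (n = n₀ + ν ξ):
  CH₃OH: 306 − 1(302) = 3.978
  O₂: 735.8 − 1.5(302) = 282.7
  N₂: 2768 (inert)
  CO₂: 0 + 1(302) = 302
  H₂O: 0 + 2(302) = 604
Total out = 3961 kmol; y_N₂ = 2768 / 3961 = 0.6988.

0.699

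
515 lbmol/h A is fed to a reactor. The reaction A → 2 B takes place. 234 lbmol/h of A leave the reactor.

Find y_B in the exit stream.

For A: n = n₀ − 1ξ → 234 = 515 − 1ξ, giving ξ = 281 lbmol/h.
Outlet amounts (n = n₀ + ν ξ):
  A: 515 − 1(281) = 234
  B: 0 + 2(281) = 562
Total out = 796 lbmol/h; y_B = 562 / 796 = 0.706.

0.706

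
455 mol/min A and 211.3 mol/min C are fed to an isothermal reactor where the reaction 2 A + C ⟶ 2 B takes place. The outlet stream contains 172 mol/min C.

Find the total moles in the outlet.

For C: n = n₀ − 1ξ → 172 = 211.3 − 1ξ, giving ξ = 39.3 mol/min.
Outlet amounts (n = n₀ + ν ξ):
  A: 455 − 2(39.3) = 376.4
  C: 211.3 − 1(39.3) = 172
  B: 0 + 2(39.3) = 78.6
Total out = 376.4 + 172 + 78.6 = 627 mol/min.

627 mol/min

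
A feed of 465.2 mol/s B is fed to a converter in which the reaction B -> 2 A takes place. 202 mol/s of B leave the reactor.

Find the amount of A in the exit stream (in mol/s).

526 mol/s

For B: n = n₀ − 1ξ → 202 = 465.2 − 1ξ, giving ξ = 263.2 mol/s.
Outlet amounts (n = n₀ + ν ξ):
  B: 465.2 − 1(263.2) = 202
  A: 0 + 2(263.2) = 526.4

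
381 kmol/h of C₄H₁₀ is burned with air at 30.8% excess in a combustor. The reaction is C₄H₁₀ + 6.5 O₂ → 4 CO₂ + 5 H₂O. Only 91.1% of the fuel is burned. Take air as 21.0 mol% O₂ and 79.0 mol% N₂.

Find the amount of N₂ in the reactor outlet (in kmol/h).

12200 kmol/h

Stoichiometric O₂ = 6.5 × 381 = 2476 kmol/h; O₂ fed = 2476 × 1.308 = 3239 kmol/h.
N₂ fed = 3239 × 79/21 = 12190 kmol/h.
Fuel reacted = 0.911 × 381 → ξ = 347.1 kmol/h.
Outlet (n = n₀ + ν ξ):
  C₄H₁₀: 381 − 1(347.1) = 33.91
  O₂: 3239 − 6.5(347.1) = 983.2
  N₂: 12190 (inert)
  CO₂: 0 + 4(347.1) = 1388
  H₂O: 0 + 5(347.1) = 1735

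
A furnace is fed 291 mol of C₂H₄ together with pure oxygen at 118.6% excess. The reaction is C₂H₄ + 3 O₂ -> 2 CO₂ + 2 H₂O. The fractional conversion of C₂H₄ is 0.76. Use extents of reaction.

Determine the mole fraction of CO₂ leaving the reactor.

0.201

Stoichiometric O₂ = 3 × 291 = 873 mol; O₂ fed = 873 × 2.186 = 1908 mol.
Fuel reacted = 0.76 × 291 → ξ = 221.2 mol.
Outlet (n = n₀ + ν ξ):
  C₂H₄: 291 − 1(221.2) = 69.84
  O₂: 1908 − 3(221.2) = 1245
  CO₂: 0 + 2(221.2) = 442.3
  H₂O: 0 + 2(221.2) = 442.3
Total out = 2199 mol; y_CO₂ = 442.3 / 2199 = 0.2011.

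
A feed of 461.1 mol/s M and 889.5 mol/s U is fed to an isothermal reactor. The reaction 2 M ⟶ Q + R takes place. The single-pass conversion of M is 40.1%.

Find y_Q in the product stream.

0.0685

M reacted = 0.401 × 461.1 = 184.9 mol/s; ν_M = −2, so ξ = 184.9/2 = 92.45 mol/s.
Outlet amounts (n = n₀ + ν ξ):
  M: 461.1 − 2(92.45) = 276.2
  Q: 0 + 1(92.45) = 92.45
  R: 0 + 1(92.45) = 92.45
  U: 889.5 (inert)
Total out = 1351 mol/s; y_Q = 92.45 / 1351 = 0.06845.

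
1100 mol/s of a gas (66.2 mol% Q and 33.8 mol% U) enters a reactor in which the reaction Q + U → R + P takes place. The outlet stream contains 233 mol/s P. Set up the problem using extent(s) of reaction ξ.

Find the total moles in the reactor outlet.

1100 mol/s

For P: n = n₀ + 1ξ → 233 = 0 + 1ξ, giving ξ = 233 mol/s.
Outlet amounts (n = n₀ + ν ξ):
  Q: 728.2 − 1(233) = 495.2
  U: 371.8 − 1(233) = 138.8
  R: 0 + 1(233) = 233
  P: 0 + 1(233) = 233
Total out = 495.2 + 138.8 + 233 + 233 = 1100 mol/s.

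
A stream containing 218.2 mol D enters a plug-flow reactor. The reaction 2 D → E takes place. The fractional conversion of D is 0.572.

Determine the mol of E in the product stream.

62.4 mol

D reacted = 0.572 × 218.2 = 124.8 mol; ν_D = −2, so ξ = 124.8/2 = 62.41 mol.
Outlet amounts (n = n₀ + ν ξ):
  D: 218.2 − 2(62.41) = 93.39
  E: 0 + 1(62.41) = 62.41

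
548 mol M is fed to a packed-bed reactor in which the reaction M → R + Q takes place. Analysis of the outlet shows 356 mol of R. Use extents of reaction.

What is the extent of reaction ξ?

ξ = 356 mol

For R: n = n₀ + 1ξ → 356 = 0 + 1ξ, giving ξ = 356 mol.
Outlet amounts (n = n₀ + ν ξ):
  M: 548 − 1(356) = 192
  R: 0 + 1(356) = 356
  Q: 0 + 1(356) = 356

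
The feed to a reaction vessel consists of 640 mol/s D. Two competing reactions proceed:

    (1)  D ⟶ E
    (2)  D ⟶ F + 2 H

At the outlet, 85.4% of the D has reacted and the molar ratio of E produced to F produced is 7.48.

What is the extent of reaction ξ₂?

Conversion of D: D consumed = 0.854 × 640 = 546.6 mol/s = 1ξ₁ + 1ξ₂.
Selectivity: 1ξ₁ / (1ξ₂) = 7.48 → ξ₁ = 7.48 ξ₂.
Substitute: (1·7.48 + 1) ξ₂ = 546.6 → ξ₂ = 64.45 mol/s, ξ₁ = 482.1 mol/s.
Outlet amounts (n = n₀ + Σ ν·ξ):
  D: 640 − 1(482.1) − 1(64.45) = 93.44
  E: 0 + 1(482.1) = 482.1
  F: 0 + 1(64.45) = 64.45
  H: 0 + 2(64.45) = 128.9

ξ₂ = 64.5 mol/s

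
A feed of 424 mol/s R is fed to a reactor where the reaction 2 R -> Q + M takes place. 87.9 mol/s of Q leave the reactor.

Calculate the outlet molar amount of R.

248 mol/s

For Q: n = n₀ + 1ξ → 87.9 = 0 + 1ξ, giving ξ = 87.9 mol/s.
Outlet amounts (n = n₀ + ν ξ):
  R: 424 − 2(87.9) = 248.2
  Q: 0 + 1(87.9) = 87.9
  M: 0 + 1(87.9) = 87.9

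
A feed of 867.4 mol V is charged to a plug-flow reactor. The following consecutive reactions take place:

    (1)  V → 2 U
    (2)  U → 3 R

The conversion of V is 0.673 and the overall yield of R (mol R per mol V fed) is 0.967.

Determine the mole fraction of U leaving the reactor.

0.442

Conversion of V: V consumed = 1ξ₁ = 0.673 × 867.4 → ξ₁ = 583.8 mol.
Yield of R: 3ξ₂ / 867.4 = 0.967 → ξ₂ = 279.6 mol.
Outlet amounts (n = n₀ + Σ ν·ξ):
  V: 867.4 − 1(583.8) = 283.6
  U: 0 + 2(583.8) − 1(279.6) = 887.9
  R: 0 + 3(279.6) = 838.8
Total out = 2010 mol; y_U = 887.9 / 2010 = 0.4417.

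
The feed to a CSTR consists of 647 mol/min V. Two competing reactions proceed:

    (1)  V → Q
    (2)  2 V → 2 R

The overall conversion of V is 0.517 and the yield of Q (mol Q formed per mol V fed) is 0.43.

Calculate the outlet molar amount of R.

Yield of Q: 1ξ₁ / 647 = 0.43 → ξ₁ = 278.2 mol/min.
Conversion of V: 1ξ₁ + 2ξ₂ = 0.517 × 647 = 334.5 → ξ₂ = 28.14 mol/min.
Outlet amounts (n = n₀ + Σ ν·ξ):
  V: 647 − 1(278.2) − 2(28.14) = 312.5
  Q: 0 + 1(278.2) = 278.2
  R: 0 + 2(28.14) = 56.29

56.3 mol/min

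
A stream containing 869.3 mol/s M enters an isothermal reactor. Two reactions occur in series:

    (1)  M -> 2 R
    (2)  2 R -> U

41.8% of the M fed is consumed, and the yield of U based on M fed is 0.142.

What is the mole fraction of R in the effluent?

0.433

Conversion of M: M consumed = 1ξ₁ = 0.418 × 869.3 → ξ₁ = 363.4 mol/s.
Yield of U: 1ξ₂ / 869.3 = 0.142 → ξ₂ = 123.4 mol/s.
Outlet amounts (n = n₀ + Σ ν·ξ):
  M: 869.3 − 1(363.4) = 505.9
  R: 0 + 2(363.4) − 2(123.4) = 479.9
  U: 0 + 1(123.4) = 123.4
Total out = 1109 mol/s; y_R = 479.9 / 1109 = 0.4326.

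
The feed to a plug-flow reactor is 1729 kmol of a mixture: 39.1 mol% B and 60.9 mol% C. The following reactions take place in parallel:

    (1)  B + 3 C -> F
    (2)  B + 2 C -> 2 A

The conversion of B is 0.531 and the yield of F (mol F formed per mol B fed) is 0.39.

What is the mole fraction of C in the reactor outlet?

Yield of F: 1ξ₁ / 676 = 0.39 → ξ₁ = 263.7 kmol.
Conversion of B: 1ξ₁ + 1ξ₂ = 0.531 × 676 = 359 → ξ₂ = 95.32 kmol.
Outlet amounts (n = n₀ + Σ ν·ξ):
  B: 676 − 1(263.7) − 1(95.32) = 317.1
  C: 1053 − 3(263.7) − 2(95.32) = 71.35
  F: 0 + 1(263.7) = 263.7
  A: 0 + 2(95.32) = 190.6
Total out = 842.7 kmol; y_C = 71.35 / 842.7 = 0.08467.

0.0847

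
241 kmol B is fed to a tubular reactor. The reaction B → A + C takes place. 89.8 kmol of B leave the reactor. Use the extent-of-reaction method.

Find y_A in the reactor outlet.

0.386

For B: n = n₀ − 1ξ → 89.8 = 241 − 1ξ, giving ξ = 151.2 kmol.
Outlet amounts (n = n₀ + ν ξ):
  B: 241 − 1(151.2) = 89.8
  A: 0 + 1(151.2) = 151.2
  C: 0 + 1(151.2) = 151.2
Total out = 392.2 kmol; y_A = 151.2 / 392.2 = 0.3855.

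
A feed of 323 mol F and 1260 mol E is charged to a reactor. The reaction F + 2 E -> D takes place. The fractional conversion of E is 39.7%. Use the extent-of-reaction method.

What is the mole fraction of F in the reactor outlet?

E reacted = 0.397 × 1260 = 500.2 mol; ν_E = −2, so ξ = 500.2/2 = 250.1 mol.
Outlet amounts (n = n₀ + ν ξ):
  F: 323 − 1(250.1) = 72.89
  E: 1260 − 2(250.1) = 759.8
  D: 0 + 1(250.1) = 250.1
Total out = 1083 mol; y_F = 72.89 / 1083 = 0.06732.

0.0673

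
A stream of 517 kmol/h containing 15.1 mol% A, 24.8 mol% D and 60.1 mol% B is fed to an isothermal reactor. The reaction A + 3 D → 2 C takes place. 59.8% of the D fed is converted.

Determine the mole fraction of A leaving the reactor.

D reacted = 0.598 × 128.2 = 76.67 kmol/h; ν_D = −3, so ξ = 76.67/3 = 25.56 kmol/h.
Outlet amounts (n = n₀ + ν ξ):
  A: 78.07 − 1(25.56) = 52.51
  D: 128.2 − 3(25.56) = 51.54
  C: 0 + 2(25.56) = 51.12
  B: 310.7 (inert)
Total out = 465.9 kmol/h; y_A = 52.51 / 465.9 = 0.1127.

0.113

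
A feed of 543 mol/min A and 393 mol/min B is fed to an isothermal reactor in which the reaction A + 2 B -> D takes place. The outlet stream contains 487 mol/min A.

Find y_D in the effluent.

For A: n = n₀ − 1ξ → 487 = 543 − 1ξ, giving ξ = 56 mol/min.
Outlet amounts (n = n₀ + ν ξ):
  A: 543 − 1(56) = 487
  B: 393 − 2(56) = 281
  D: 0 + 1(56) = 56
Total out = 824 mol/min; y_D = 56 / 824 = 0.06796.

0.068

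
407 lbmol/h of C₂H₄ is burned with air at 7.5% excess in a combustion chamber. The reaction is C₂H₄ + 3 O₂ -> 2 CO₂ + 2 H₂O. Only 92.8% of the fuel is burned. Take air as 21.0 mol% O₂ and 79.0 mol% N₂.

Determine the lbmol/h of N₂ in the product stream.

Stoichiometric O₂ = 3 × 407 = 1221 lbmol/h; O₂ fed = 1221 × 1.075 = 1313 lbmol/h.
N₂ fed = 1313 × 79/21 = 4938 lbmol/h.
Fuel reacted = 0.928 × 407 → ξ = 377.7 lbmol/h.
Outlet (n = n₀ + ν ξ):
  C₂H₄: 407 − 1(377.7) = 29.3
  O₂: 1313 − 3(377.7) = 179.5
  N₂: 4938 (inert)
  CO₂: 0 + 2(377.7) = 755.4
  H₂O: 0 + 2(377.7) = 755.4

4940 lbmol/h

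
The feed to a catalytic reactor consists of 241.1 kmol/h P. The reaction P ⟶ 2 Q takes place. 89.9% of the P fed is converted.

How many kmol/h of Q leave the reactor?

433 kmol/h

P reacted = 0.899 × 241.1 = 216.7 kmol/h; ν_P = −1, so ξ = 216.7/1 = 216.7 kmol/h.
Outlet amounts (n = n₀ + ν ξ):
  P: 241.1 − 1(216.7) = 24.35
  Q: 0 + 2(216.7) = 433.5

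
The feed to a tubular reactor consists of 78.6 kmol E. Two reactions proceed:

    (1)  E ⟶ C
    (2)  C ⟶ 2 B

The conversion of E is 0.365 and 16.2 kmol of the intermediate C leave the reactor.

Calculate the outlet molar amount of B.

Conversion of E: E consumed = 1ξ₁ = 0.365 × 78.6 → ξ₁ = 28.69 kmol.
C balance: n_C = 0 + 1ξ₁ − 1ξ₂ = 16.2 → ξ₂ = (1·28.69 − 16.2)/1 = 12.49 kmol.
Outlet amounts (n = n₀ + Σ ν·ξ):
  E: 78.6 − 1(28.69) = 49.91
  C: 0 + 1(28.69) − 1(12.49) = 16.2
  B: 0 + 2(12.49) = 24.98

25 kmol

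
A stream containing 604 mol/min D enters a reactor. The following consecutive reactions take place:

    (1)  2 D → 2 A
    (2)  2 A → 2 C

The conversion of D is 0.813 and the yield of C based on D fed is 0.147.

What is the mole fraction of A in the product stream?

Conversion of D: D consumed = 2ξ₁ = 0.813 × 604 → ξ₁ = 245.5 mol/min.
Yield of C: 2ξ₂ / 604 = 0.147 → ξ₂ = 44.39 mol/min.
Outlet amounts (n = n₀ + Σ ν·ξ):
  D: 604 − 2(245.5) = 112.9
  A: 0 + 2(245.5) − 2(44.39) = 402.3
  C: 0 + 2(44.39) = 88.79
Total out = 604 mol/min; y_A = 402.3 / 604 = 0.666.

0.666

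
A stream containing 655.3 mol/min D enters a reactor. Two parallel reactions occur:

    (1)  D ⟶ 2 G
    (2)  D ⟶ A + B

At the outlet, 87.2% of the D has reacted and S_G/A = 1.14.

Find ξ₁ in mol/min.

Conversion of D: D consumed = 0.872 × 655.3 = 571.4 mol/min = 1ξ₁ + 1ξ₂.
Selectivity: 2ξ₁ / (1ξ₂) = 1.14 → ξ₁ = 0.57 ξ₂.
Substitute: (1·0.57 + 1) ξ₂ = 571.4 → ξ₂ = 364 mol/min, ξ₁ = 207.5 mol/min.
Outlet amounts (n = n₀ + Σ ν·ξ):
  D: 655.3 − 1(207.5) − 1(364) = 83.88
  G: 0 + 2(207.5) = 414.9
  A: 0 + 1(364) = 364
  B: 0 + 1(364) = 364

ξ₁ = 207 mol/min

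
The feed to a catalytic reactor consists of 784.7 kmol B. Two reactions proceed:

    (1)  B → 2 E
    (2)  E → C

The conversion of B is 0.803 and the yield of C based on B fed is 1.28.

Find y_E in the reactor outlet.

0.181

Conversion of B: B consumed = 1ξ₁ = 0.803 × 784.7 → ξ₁ = 630.1 kmol.
Yield of C: 1ξ₂ / 784.7 = 1.28 → ξ₂ = 1004 kmol.
Outlet amounts (n = n₀ + Σ ν·ξ):
  B: 784.7 − 1(630.1) = 154.6
  E: 0 + 2(630.1) − 1(1004) = 255.8
  C: 0 + 1(1004) = 1004
Total out = 1415 kmol; y_E = 255.8 / 1415 = 0.1808.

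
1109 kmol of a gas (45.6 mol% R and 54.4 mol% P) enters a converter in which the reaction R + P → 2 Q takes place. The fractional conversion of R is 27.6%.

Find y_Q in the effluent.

0.252

R reacted = 0.276 × 505.7 = 139.6 kmol; ν_R = −1, so ξ = 139.6/1 = 139.6 kmol.
Outlet amounts (n = n₀ + ν ξ):
  R: 505.7 − 1(139.6) = 366.1
  P: 603.3 − 1(139.6) = 463.7
  Q: 0 + 2(139.6) = 279.1
Total out = 1109 kmol; y_Q = 279.1 / 1109 = 0.2517.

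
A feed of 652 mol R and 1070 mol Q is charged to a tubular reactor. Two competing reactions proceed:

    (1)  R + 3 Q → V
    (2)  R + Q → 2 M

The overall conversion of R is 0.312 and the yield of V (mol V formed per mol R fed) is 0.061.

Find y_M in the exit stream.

Yield of V: 1ξ₁ / 652 = 0.061 → ξ₁ = 39.77 mol.
Conversion of R: 1ξ₁ + 1ξ₂ = 0.312 × 652 = 203.4 → ξ₂ = 163.7 mol.
Outlet amounts (n = n₀ + Σ ν·ξ):
  R: 652 − 1(39.77) − 1(163.7) = 448.6
  Q: 1070 − 3(39.77) − 1(163.7) = 787
  V: 0 + 1(39.77) = 39.77
  M: 0 + 2(163.7) = 327.3
Total out = 1603 mol; y_M = 327.3 / 1603 = 0.2042.

0.204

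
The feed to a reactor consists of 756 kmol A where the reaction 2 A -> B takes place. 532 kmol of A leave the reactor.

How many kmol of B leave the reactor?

112 kmol

For A: n = n₀ − 2ξ → 532 = 756 − 2ξ, giving ξ = 112 kmol.
Outlet amounts (n = n₀ + ν ξ):
  A: 756 − 2(112) = 532
  B: 0 + 1(112) = 112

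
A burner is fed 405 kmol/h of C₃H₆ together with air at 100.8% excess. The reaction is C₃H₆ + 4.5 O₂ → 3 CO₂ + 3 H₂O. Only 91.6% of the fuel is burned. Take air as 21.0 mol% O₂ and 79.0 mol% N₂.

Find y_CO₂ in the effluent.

Stoichiometric O₂ = 4.5 × 405 = 1822 kmol/h; O₂ fed = 1822 × 2.008 = 3660 kmol/h.
N₂ fed = 3660 × 79/21 = 13770 kmol/h.
Fuel reacted = 0.916 × 405 → ξ = 371 kmol/h.
Outlet (n = n₀ + ν ξ):
  C₃H₆: 405 − 1(371) = 34.02
  O₂: 3660 − 4.5(371) = 1990
  N₂: 13770 (inert)
  CO₂: 0 + 3(371) = 1113
  H₂O: 0 + 3(371) = 1113
Total out = 18020 kmol/h; y_CO₂ = 1113 / 18020 = 0.06177.

0.0618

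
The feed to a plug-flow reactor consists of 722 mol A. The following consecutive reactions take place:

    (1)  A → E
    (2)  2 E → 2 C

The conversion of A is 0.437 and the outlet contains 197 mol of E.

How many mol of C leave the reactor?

119 mol

Conversion of A: A consumed = 1ξ₁ = 0.437 × 722 → ξ₁ = 315.5 mol.
E balance: n_E = 0 + 1ξ₁ − 2ξ₂ = 197 → ξ₂ = (1·315.5 − 197)/2 = 59.26 mol.
Outlet amounts (n = n₀ + Σ ν·ξ):
  A: 722 − 1(315.5) = 406.5
  E: 0 + 1(315.5) − 2(59.26) = 197
  C: 0 + 2(59.26) = 118.5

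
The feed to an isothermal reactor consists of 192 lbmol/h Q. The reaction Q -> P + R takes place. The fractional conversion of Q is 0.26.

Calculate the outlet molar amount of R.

49.9 lbmol/h

Q reacted = 0.26 × 192 = 49.92 lbmol/h; ν_Q = −1, so ξ = 49.92/1 = 49.92 lbmol/h.
Outlet amounts (n = n₀ + ν ξ):
  Q: 192 − 1(49.92) = 142.1
  P: 0 + 1(49.92) = 49.92
  R: 0 + 1(49.92) = 49.92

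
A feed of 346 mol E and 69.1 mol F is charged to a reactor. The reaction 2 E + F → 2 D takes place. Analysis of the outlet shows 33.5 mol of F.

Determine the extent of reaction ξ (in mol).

ξ = 35.6 mol

For F: n = n₀ − 1ξ → 33.5 = 69.1 − 1ξ, giving ξ = 35.6 mol.
Outlet amounts (n = n₀ + ν ξ):
  E: 346 − 2(35.6) = 274.8
  F: 69.1 − 1(35.6) = 33.5
  D: 0 + 2(35.6) = 71.2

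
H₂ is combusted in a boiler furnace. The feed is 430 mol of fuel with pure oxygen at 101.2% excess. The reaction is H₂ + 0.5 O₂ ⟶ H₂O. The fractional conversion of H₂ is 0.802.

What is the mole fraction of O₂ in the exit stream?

0.377

Stoichiometric O₂ = 0.5 × 430 = 215 mol; O₂ fed = 215 × 2.012 = 432.6 mol.
Fuel reacted = 0.802 × 430 → ξ = 344.9 mol.
Outlet (n = n₀ + ν ξ):
  H₂: 430 − 1(344.9) = 85.14
  O₂: 432.6 − 0.5(344.9) = 260.1
  H₂O: 0 + 1(344.9) = 344.9
Total out = 690.1 mol; y_O₂ = 260.1 / 690.1 = 0.3769.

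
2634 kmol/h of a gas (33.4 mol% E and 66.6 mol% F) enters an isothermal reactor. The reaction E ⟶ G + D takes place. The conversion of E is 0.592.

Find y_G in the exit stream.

E reacted = 0.592 × 879.8 = 520.8 kmol/h; ν_E = −1, so ξ = 520.8/1 = 520.8 kmol/h.
Outlet amounts (n = n₀ + ν ξ):
  E: 879.8 − 1(520.8) = 358.9
  G: 0 + 1(520.8) = 520.8
  D: 0 + 1(520.8) = 520.8
  F: 1754 (inert)
Total out = 3155 kmol/h; y_G = 520.8 / 3155 = 0.1651.

0.165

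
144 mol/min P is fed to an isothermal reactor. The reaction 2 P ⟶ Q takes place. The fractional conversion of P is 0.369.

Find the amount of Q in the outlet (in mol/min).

P reacted = 0.369 × 144 = 53.14 mol/min; ν_P = −2, so ξ = 53.14/2 = 26.57 mol/min.
Outlet amounts (n = n₀ + ν ξ):
  P: 144 − 2(26.57) = 90.86
  Q: 0 + 1(26.57) = 26.57

26.6 mol/min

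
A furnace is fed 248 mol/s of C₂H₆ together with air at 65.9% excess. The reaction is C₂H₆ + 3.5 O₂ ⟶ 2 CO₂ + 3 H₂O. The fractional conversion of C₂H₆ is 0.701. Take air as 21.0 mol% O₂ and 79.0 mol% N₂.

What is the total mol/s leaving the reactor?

Stoichiometric O₂ = 3.5 × 248 = 868 mol/s; O₂ fed = 868 × 1.659 = 1440 mol/s.
N₂ fed = 1440 × 79/21 = 5417 mol/s.
Fuel reacted = 0.701 × 248 → ξ = 173.8 mol/s.
Outlet (n = n₀ + ν ξ):
  C₂H₆: 248 − 1(173.8) = 74.15
  O₂: 1440 − 3.5(173.8) = 831.5
  N₂: 5417 (inert)
  CO₂: 0 + 2(173.8) = 347.7
  H₂O: 0 + 3(173.8) = 521.5
Total out = 74.15 + 831.5 + 5417 + 347.7 + 521.5 = 7192 mol/s.

7190 mol/s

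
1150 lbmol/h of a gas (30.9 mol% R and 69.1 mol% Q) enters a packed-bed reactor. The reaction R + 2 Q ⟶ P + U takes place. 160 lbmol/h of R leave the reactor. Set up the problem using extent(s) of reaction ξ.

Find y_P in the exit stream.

For R: n = n₀ − 1ξ → 160 = 355.4 − 1ξ, giving ξ = 195.4 lbmol/h.
Outlet amounts (n = n₀ + ν ξ):
  R: 355.4 − 1(195.4) = 160
  Q: 794.6 − 2(195.4) = 403.9
  P: 0 + 1(195.4) = 195.4
  U: 0 + 1(195.4) = 195.4
Total out = 954.6 lbmol/h; y_P = 195.4 / 954.6 = 0.2046.

0.205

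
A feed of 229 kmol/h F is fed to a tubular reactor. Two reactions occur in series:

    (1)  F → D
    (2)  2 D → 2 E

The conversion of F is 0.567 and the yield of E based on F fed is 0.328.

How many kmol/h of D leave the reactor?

54.7 kmol/h

Conversion of F: F consumed = 1ξ₁ = 0.567 × 229 → ξ₁ = 129.8 kmol/h.
Yield of E: 2ξ₂ / 229 = 0.328 → ξ₂ = 37.56 kmol/h.
Outlet amounts (n = n₀ + Σ ν·ξ):
  F: 229 − 1(129.8) = 99.16
  D: 0 + 1(129.8) − 2(37.56) = 54.73
  E: 0 + 2(37.56) = 75.11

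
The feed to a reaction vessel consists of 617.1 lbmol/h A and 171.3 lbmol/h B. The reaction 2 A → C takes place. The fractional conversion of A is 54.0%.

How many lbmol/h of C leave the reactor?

A reacted = 0.54 × 617.1 = 333.2 lbmol/h; ν_A = −2, so ξ = 333.2/2 = 166.6 lbmol/h.
Outlet amounts (n = n₀ + ν ξ):
  A: 617.1 − 2(166.6) = 283.9
  C: 0 + 1(166.6) = 166.6
  B: 171.3 (inert)

167 lbmol/h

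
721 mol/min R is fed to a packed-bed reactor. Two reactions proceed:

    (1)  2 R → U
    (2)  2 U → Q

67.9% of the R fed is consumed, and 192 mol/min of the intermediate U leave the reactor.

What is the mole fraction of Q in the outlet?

0.0587

Conversion of R: R consumed = 2ξ₁ = 0.679 × 721 → ξ₁ = 244.8 mol/min.
U balance: n_U = 0 + 1ξ₁ − 2ξ₂ = 192 → ξ₂ = (1·244.8 − 192)/2 = 26.39 mol/min.
Outlet amounts (n = n₀ + Σ ν·ξ):
  R: 721 − 2(244.8) = 231.4
  U: 0 + 1(244.8) − 2(26.39) = 192
  Q: 0 + 1(26.39) = 26.39
Total out = 449.8 mol/min; y_Q = 26.39 / 449.8 = 0.05867.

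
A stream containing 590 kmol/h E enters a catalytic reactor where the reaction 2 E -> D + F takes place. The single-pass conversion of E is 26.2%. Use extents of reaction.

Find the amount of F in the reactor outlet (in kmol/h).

77.3 kmol/h

E reacted = 0.262 × 590 = 154.6 kmol/h; ν_E = −2, so ξ = 154.6/2 = 77.29 kmol/h.
Outlet amounts (n = n₀ + ν ξ):
  E: 590 − 2(77.29) = 435.4
  D: 0 + 1(77.29) = 77.29
  F: 0 + 1(77.29) = 77.29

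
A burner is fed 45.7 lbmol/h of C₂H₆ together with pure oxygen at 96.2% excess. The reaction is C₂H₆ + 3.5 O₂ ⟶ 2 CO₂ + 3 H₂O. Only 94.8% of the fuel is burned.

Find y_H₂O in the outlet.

0.341

Stoichiometric O₂ = 3.5 × 45.7 = 160 lbmol/h; O₂ fed = 160 × 1.962 = 313.8 lbmol/h.
Fuel reacted = 0.948 × 45.7 → ξ = 43.32 lbmol/h.
Outlet (n = n₀ + ν ξ):
  C₂H₆: 45.7 − 1(43.32) = 2.376
  O₂: 313.8 − 3.5(43.32) = 162.2
  CO₂: 0 + 2(43.32) = 86.65
  H₂O: 0 + 3(43.32) = 130
Total out = 381.2 lbmol/h; y_H₂O = 130 / 381.2 = 0.341.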